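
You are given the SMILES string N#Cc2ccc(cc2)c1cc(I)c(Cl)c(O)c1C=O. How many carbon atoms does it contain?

Count every carbon token in the SMILES (each C, including those in ring-closure positions and inside branches).
Carbon count: 14.

14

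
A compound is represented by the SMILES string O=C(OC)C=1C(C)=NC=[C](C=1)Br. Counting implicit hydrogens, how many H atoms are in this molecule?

8

Walk through each heavy atom and fill implicit hydrogens from standard valence (C 4, N 3, O 2, S 2, halogen 1):
  atom 1: O, bond orders sum to 2 (valence 2) → 0 H
  atom 2: C, bond orders sum to 4 (valence 4) → 0 H
  atom 3: O, bond orders sum to 2 (valence 2) → 0 H
  atom 4: C, bond orders sum to 1 (valence 4) → 3 H
  atom 5: C, bond orders sum to 4 (valence 4) → 0 H
  atom 6: C, bond orders sum to 4 (valence 4) → 0 H
  atom 7: C, bond orders sum to 1 (valence 4) → 3 H
  atom 8: N, bond orders sum to 3 (valence 3) → 0 H
  atom 9: C, bond orders sum to 3 (valence 4) → 1 H
  atom 10: C with explicit H count 0
  atom 11: C, bond orders sum to 3 (valence 4) → 1 H
  atom 12: Br (halogen, monovalent) → 0 H
Total hydrogens: 8.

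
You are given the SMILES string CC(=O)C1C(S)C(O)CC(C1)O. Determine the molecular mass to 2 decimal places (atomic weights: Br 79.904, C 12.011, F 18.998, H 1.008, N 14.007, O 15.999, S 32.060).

190.26 g/mol

First, the molecular formula is C8H14O3S (counting implicit H from valence).
  C: 8 × 12.011 = 96.088
  H: 14 × 1.008 = 14.112
  O: 3 × 15.999 = 47.997
  S: 1 × 32.060 = 32.060
Sum: 8×12.011 + 14×1.008 + 3×15.999 + 1×32.060 = 190.257 → 190.26 g/mol.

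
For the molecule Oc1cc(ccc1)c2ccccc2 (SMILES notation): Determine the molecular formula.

C12H10O

Walk through each heavy atom and fill implicit hydrogens from standard valence (C 4, N 3, O 2, S 2, halogen 1); for lowercase aromatic atoms, an aromatic c carries 1 H when it has two neighbours and 0 H with three, and aromatic n carries 0 H:
  atom 1: O, bond orders sum to 1 (valence 2) → 1 H
  atom 2: aromatic c, 3 neighbours → 0 H
  atom 3: aromatic c, 2 neighbours → 1 H
  atom 4: aromatic c, 3 neighbours → 0 H
  atom 5: aromatic c, 2 neighbours → 1 H
  atom 6: aromatic c, 2 neighbours → 1 H
  atom 7: aromatic c, 2 neighbours → 1 H
  atom 8: aromatic c, 3 neighbours → 0 H
  atom 9: aromatic c, 2 neighbours → 1 H
  atom 10: aromatic c, 2 neighbours → 1 H
  atom 11: aromatic c, 2 neighbours → 1 H
  atom 12: aromatic c, 2 neighbours → 1 H
  atom 13: aromatic c, 2 neighbours → 1 H
Totals → C:12, H:10, O:1.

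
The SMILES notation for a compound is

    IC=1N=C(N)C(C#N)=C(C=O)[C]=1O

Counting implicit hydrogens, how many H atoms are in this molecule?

Walk through each heavy atom and fill implicit hydrogens from standard valence (C 4, N 3, O 2, S 2, halogen 1):
  atom 1: I (halogen, monovalent) → 0 H
  atom 2: C, bond orders sum to 4 (valence 4) → 0 H
  atom 3: N, bond orders sum to 3 (valence 3) → 0 H
  atom 4: C, bond orders sum to 4 (valence 4) → 0 H
  atom 5: N, bond orders sum to 1 (valence 3) → 2 H
  atom 6: C, bond orders sum to 4 (valence 4) → 0 H
  atom 7: C, bond orders sum to 4 (valence 4) → 0 H
  atom 8: N, bond orders sum to 3 (valence 3) → 0 H
  atom 9: C, bond orders sum to 4 (valence 4) → 0 H
  atom 10: C, bond orders sum to 3 (valence 4) → 1 H
  atom 11: O, bond orders sum to 2 (valence 2) → 0 H
  atom 12: C with explicit H count 0
  atom 13: O, bond orders sum to 1 (valence 2) → 1 H
Total hydrogens: 4.

4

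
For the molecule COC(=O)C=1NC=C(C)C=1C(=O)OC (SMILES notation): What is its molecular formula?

C9H11NO4

Walk through each heavy atom and fill implicit hydrogens from standard valence (C 4, N 3, O 2, S 2, halogen 1):
  atom 1: C, bond orders sum to 1 (valence 4) → 3 H
  atom 2: O, bond orders sum to 2 (valence 2) → 0 H
  atom 3: C, bond orders sum to 4 (valence 4) → 0 H
  atom 4: O, bond orders sum to 2 (valence 2) → 0 H
  atom 5: C, bond orders sum to 4 (valence 4) → 0 H
  atom 6: N, bond orders sum to 2 (valence 3) → 1 H
  atom 7: C, bond orders sum to 3 (valence 4) → 1 H
  atom 8: C, bond orders sum to 4 (valence 4) → 0 H
  atom 9: C, bond orders sum to 1 (valence 4) → 3 H
  atom 10: C, bond orders sum to 4 (valence 4) → 0 H
  atom 11: C, bond orders sum to 4 (valence 4) → 0 H
  atom 12: O, bond orders sum to 2 (valence 2) → 0 H
  atom 13: O, bond orders sum to 2 (valence 2) → 0 H
  atom 14: C, bond orders sum to 1 (valence 4) → 3 H
Totals → C:9, H:11, N:1, O:4.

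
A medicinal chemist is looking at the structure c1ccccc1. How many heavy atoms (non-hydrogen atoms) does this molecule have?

6

Every atom symbol written in the SMILES (organic subset) is one heavy atom; implicit H are not written.
Heavy atoms by element → C:6.
Total: 6.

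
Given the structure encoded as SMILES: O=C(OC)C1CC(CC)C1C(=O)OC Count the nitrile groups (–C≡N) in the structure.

Scan the SMILES for the nitrile motif — none present.
Groups that are present: 2 ester.

0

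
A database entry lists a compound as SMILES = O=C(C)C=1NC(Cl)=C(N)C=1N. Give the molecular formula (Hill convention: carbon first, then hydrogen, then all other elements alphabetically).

C6H8ClN3O

Walk through each heavy atom and fill implicit hydrogens from standard valence (C 4, N 3, O 2, S 2, halogen 1):
  atom 1: O, bond orders sum to 2 (valence 2) → 0 H
  atom 2: C, bond orders sum to 4 (valence 4) → 0 H
  atom 3: C, bond orders sum to 1 (valence 4) → 3 H
  atom 4: C, bond orders sum to 4 (valence 4) → 0 H
  atom 5: N, bond orders sum to 2 (valence 3) → 1 H
  atom 6: C, bond orders sum to 4 (valence 4) → 0 H
  atom 7: Cl (halogen, monovalent) → 0 H
  atom 8: C, bond orders sum to 4 (valence 4) → 0 H
  atom 9: N, bond orders sum to 1 (valence 3) → 2 H
  atom 10: C, bond orders sum to 4 (valence 4) → 0 H
  atom 11: N, bond orders sum to 1 (valence 3) → 2 H
Totals → C:6, H:8, Cl:1, N:3, O:1.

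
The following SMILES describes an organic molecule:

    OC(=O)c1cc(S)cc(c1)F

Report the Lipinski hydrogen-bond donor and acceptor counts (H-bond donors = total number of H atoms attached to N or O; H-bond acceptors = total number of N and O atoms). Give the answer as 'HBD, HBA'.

1, 2

Donors: find every N or O and count the H atoms it carries.
  atom 1 (O): bond orders sum to 1 → 1 H
  atom 3 (O): bond orders sum to 2 → 0 H
Lipinski HBD = 1.
Acceptors: N atoms = 0, O atoms = 2 → HBA = 2.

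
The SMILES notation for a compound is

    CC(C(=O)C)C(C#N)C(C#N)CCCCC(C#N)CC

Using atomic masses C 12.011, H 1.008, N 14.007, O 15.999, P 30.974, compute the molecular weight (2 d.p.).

273.38 g/mol

First, the molecular formula is C16H23N3O (counting implicit H from valence).
  C: 16 × 12.011 = 192.176
  H: 23 × 1.008 = 23.184
  N: 3 × 14.007 = 42.021
  O: 1 × 15.999 = 15.999
Sum: 16×12.011 + 23×1.008 + 3×14.007 + 1×15.999 = 273.380 → 273.38 g/mol.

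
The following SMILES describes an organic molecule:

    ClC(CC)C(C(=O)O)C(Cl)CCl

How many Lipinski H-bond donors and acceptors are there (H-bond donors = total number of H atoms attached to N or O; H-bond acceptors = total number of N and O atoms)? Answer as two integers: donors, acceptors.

1, 2

Donors: find every N or O and count the H atoms it carries.
  atom 7 (O): bond orders sum to 2 → 0 H
  atom 8 (O): bond orders sum to 1 → 1 H
Lipinski HBD = 1.
Acceptors: N atoms = 0, O atoms = 2 → HBA = 2.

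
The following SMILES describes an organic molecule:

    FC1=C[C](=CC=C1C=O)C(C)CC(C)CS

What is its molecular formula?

Walk through each heavy atom and fill implicit hydrogens from standard valence (C 4, N 3, O 2, S 2, halogen 1):
  atom 1: F (halogen, monovalent) → 0 H
  atom 2: C, bond orders sum to 4 (valence 4) → 0 H
  atom 3: C, bond orders sum to 3 (valence 4) → 1 H
  atom 4: C with explicit H count 0
  atom 5: C, bond orders sum to 3 (valence 4) → 1 H
  atom 6: C, bond orders sum to 3 (valence 4) → 1 H
  atom 7: C, bond orders sum to 4 (valence 4) → 0 H
  atom 8: C, bond orders sum to 3 (valence 4) → 1 H
  atom 9: O, bond orders sum to 2 (valence 2) → 0 H
  atom 10: C, bond orders sum to 3 (valence 4) → 1 H
  atom 11: C, bond orders sum to 1 (valence 4) → 3 H
  atom 12: C, bond orders sum to 2 (valence 4) → 2 H
  atom 13: C, bond orders sum to 3 (valence 4) → 1 H
  atom 14: C, bond orders sum to 1 (valence 4) → 3 H
  atom 15: C, bond orders sum to 2 (valence 4) → 2 H
  atom 16: S, bond orders sum to 1 (valence 2) → 1 H
Totals → C:13, H:17, F:1, O:1, S:1.
In Hill order: C13H17FOS.

C13H17FOS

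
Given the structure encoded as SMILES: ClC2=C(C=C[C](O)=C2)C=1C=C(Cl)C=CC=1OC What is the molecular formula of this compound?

C13H10Cl2O2

Walk through each heavy atom and fill implicit hydrogens from standard valence (C 4, N 3, O 2, S 2, halogen 1):
  atom 1: Cl (halogen, monovalent) → 0 H
  atom 2: C, bond orders sum to 4 (valence 4) → 0 H
  atom 3: C, bond orders sum to 4 (valence 4) → 0 H
  atom 4: C, bond orders sum to 3 (valence 4) → 1 H
  atom 5: C, bond orders sum to 3 (valence 4) → 1 H
  atom 6: C with explicit H count 0
  atom 7: O, bond orders sum to 1 (valence 2) → 1 H
  atom 8: C, bond orders sum to 3 (valence 4) → 1 H
  atom 9: C, bond orders sum to 4 (valence 4) → 0 H
  atom 10: C, bond orders sum to 3 (valence 4) → 1 H
  atom 11: C, bond orders sum to 4 (valence 4) → 0 H
  atom 12: Cl (halogen, monovalent) → 0 H
  atom 13: C, bond orders sum to 3 (valence 4) → 1 H
  atom 14: C, bond orders sum to 3 (valence 4) → 1 H
  atom 15: C, bond orders sum to 4 (valence 4) → 0 H
  atom 16: O, bond orders sum to 2 (valence 2) → 0 H
  atom 17: C, bond orders sum to 1 (valence 4) → 3 H
Totals → C:13, H:10, Cl:2, O:2.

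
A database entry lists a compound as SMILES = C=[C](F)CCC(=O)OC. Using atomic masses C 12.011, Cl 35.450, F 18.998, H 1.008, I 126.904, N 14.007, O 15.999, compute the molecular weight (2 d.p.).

132.13 g/mol

First, the molecular formula is C6H9FO2 (counting implicit H from valence).
  C: 6 × 12.011 = 72.066
  F: 1 × 18.998 = 18.998
  H: 9 × 1.008 = 9.072
  O: 2 × 15.999 = 31.998
Sum: 6×12.011 + 1×18.998 + 9×1.008 + 2×15.999 = 132.134 → 132.13 g/mol.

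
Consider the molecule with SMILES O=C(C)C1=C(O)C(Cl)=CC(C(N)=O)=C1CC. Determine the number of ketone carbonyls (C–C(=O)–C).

The ketone motif appears at heavy-atom position 2 in the SMILES.
Other groups present: 1 amide, 1 hydroxyl.
Ketone count: 1.

1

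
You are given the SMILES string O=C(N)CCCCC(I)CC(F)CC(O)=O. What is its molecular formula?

C10H17FINO3

Walk through each heavy atom and fill implicit hydrogens from standard valence (C 4, N 3, O 2, S 2, halogen 1):
  atom 1: O, bond orders sum to 2 (valence 2) → 0 H
  atom 2: C, bond orders sum to 4 (valence 4) → 0 H
  atom 3: N, bond orders sum to 1 (valence 3) → 2 H
  atom 4: C, bond orders sum to 2 (valence 4) → 2 H
  atom 5: C, bond orders sum to 2 (valence 4) → 2 H
  atom 6: C, bond orders sum to 2 (valence 4) → 2 H
  atom 7: C, bond orders sum to 2 (valence 4) → 2 H
  atom 8: C, bond orders sum to 3 (valence 4) → 1 H
  atom 9: I (halogen, monovalent) → 0 H
  atom 10: C, bond orders sum to 2 (valence 4) → 2 H
  atom 11: C, bond orders sum to 3 (valence 4) → 1 H
  atom 12: F (halogen, monovalent) → 0 H
  atom 13: C, bond orders sum to 2 (valence 4) → 2 H
  atom 14: C, bond orders sum to 4 (valence 4) → 0 H
  atom 15: O, bond orders sum to 1 (valence 2) → 1 H
  atom 16: O, bond orders sum to 2 (valence 2) → 0 H
Totals → C:10, H:17, F:1, I:1, N:1, O:3.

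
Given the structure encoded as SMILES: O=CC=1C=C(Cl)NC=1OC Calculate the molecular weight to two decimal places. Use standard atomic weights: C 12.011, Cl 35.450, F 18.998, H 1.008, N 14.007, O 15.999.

First, the molecular formula is C6H6ClNO2 (counting implicit H from valence).
  C: 6 × 12.011 = 72.066
  Cl: 1 × 35.450 = 35.450
  H: 6 × 1.008 = 6.048
  N: 1 × 14.007 = 14.007
  O: 2 × 15.999 = 31.998
Sum: 6×12.011 + 1×35.450 + 6×1.008 + 1×14.007 + 2×15.999 = 159.569 → 159.57 g/mol.

159.57 g/mol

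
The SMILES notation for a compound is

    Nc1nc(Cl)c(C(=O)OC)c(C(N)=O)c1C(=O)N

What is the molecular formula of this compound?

Walk through each heavy atom and fill implicit hydrogens from standard valence (C 4, N 3, O 2, S 2, halogen 1); for lowercase aromatic atoms, an aromatic c carries 1 H when it has two neighbours and 0 H with three, and aromatic n carries 0 H:
  atom 1: N, bond orders sum to 1 (valence 3) → 2 H
  atom 2: aromatic c, 3 neighbours → 0 H
  atom 3: aromatic n, 2 neighbours → 0 H
  atom 4: aromatic c, 3 neighbours → 0 H
  atom 5: Cl (halogen, monovalent) → 0 H
  atom 6: aromatic c, 3 neighbours → 0 H
  atom 7: C, bond orders sum to 4 (valence 4) → 0 H
  atom 8: O, bond orders sum to 2 (valence 2) → 0 H
  atom 9: O, bond orders sum to 2 (valence 2) → 0 H
  atom 10: C, bond orders sum to 1 (valence 4) → 3 H
  atom 11: aromatic c, 3 neighbours → 0 H
  atom 12: C, bond orders sum to 4 (valence 4) → 0 H
  atom 13: N, bond orders sum to 1 (valence 3) → 2 H
  atom 14: O, bond orders sum to 2 (valence 2) → 0 H
  atom 15: aromatic c, 3 neighbours → 0 H
  atom 16: C, bond orders sum to 4 (valence 4) → 0 H
  atom 17: O, bond orders sum to 2 (valence 2) → 0 H
  atom 18: N, bond orders sum to 1 (valence 3) → 2 H
Totals → C:9, H:9, Cl:1, N:4, O:4.

C9H9ClN4O4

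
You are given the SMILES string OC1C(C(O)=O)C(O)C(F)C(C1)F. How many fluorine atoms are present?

2

Scan the SMILES for F atoms (remember two-letter symbols like Cl and Br are single atoms).
Fluorine count: 2.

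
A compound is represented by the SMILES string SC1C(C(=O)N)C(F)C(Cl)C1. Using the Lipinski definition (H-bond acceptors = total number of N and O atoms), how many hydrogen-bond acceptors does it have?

N atoms: 1; O atoms: 1.
Lipinski HBA = 1 + 1 = 2.

2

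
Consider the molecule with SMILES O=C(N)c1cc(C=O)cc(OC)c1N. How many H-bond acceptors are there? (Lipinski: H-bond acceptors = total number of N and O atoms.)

5

N atoms: 2; O atoms: 3.
Lipinski HBA = 2 + 3 = 5.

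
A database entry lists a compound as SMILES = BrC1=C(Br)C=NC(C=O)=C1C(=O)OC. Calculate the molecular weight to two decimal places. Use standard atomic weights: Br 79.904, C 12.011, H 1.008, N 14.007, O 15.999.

First, the molecular formula is C8H5Br2NO3 (counting implicit H from valence).
  Br: 2 × 79.904 = 159.808
  C: 8 × 12.011 = 96.088
  H: 5 × 1.008 = 5.040
  N: 1 × 14.007 = 14.007
  O: 3 × 15.999 = 47.997
Sum: 2×79.904 + 8×12.011 + 5×1.008 + 1×14.007 + 3×15.999 = 322.940 → 322.94 g/mol.

322.94 g/mol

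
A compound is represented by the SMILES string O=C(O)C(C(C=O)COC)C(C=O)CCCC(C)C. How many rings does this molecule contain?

In SMILES, each pair of matching ring-closure digits denotes one ring-closing bond; the number of such bonds equals the number of independent rings.
Ring-closure bonds here: 0.

0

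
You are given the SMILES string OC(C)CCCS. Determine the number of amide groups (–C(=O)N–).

Scan the SMILES for the amide motif — none present.
Groups that are present: 1 hydroxyl, 1 thiol.

0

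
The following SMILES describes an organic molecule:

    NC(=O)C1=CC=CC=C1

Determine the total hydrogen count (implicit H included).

7

Walk through each heavy atom and fill implicit hydrogens from standard valence (C 4, N 3, O 2, S 2, halogen 1):
  atom 1: N, bond orders sum to 1 (valence 3) → 2 H
  atom 2: C, bond orders sum to 4 (valence 4) → 0 H
  atom 3: O, bond orders sum to 2 (valence 2) → 0 H
  atom 4: C, bond orders sum to 4 (valence 4) → 0 H
  atom 5: C, bond orders sum to 3 (valence 4) → 1 H
  atom 6: C, bond orders sum to 3 (valence 4) → 1 H
  atom 7: C, bond orders sum to 3 (valence 4) → 1 H
  atom 8: C, bond orders sum to 3 (valence 4) → 1 H
  atom 9: C, bond orders sum to 3 (valence 4) → 1 H
Total hydrogens: 7.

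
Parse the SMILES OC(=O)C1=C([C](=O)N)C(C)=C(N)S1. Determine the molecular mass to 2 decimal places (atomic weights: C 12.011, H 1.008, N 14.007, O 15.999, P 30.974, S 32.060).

200.21 g/mol

First, the molecular formula is C7H8N2O3S (counting implicit H from valence).
  C: 7 × 12.011 = 84.077
  H: 8 × 1.008 = 8.064
  N: 2 × 14.007 = 28.014
  O: 3 × 15.999 = 47.997
  S: 1 × 32.060 = 32.060
Sum: 7×12.011 + 8×1.008 + 2×14.007 + 3×15.999 + 1×32.060 = 200.212 → 200.21 g/mol.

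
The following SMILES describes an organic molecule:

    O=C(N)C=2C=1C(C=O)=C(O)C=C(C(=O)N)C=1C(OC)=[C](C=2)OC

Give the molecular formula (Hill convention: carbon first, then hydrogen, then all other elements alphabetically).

Walk through each heavy atom and fill implicit hydrogens from standard valence (C 4, N 3, O 2, S 2, halogen 1):
  atom 1: O, bond orders sum to 2 (valence 2) → 0 H
  atom 2: C, bond orders sum to 4 (valence 4) → 0 H
  atom 3: N, bond orders sum to 1 (valence 3) → 2 H
  atom 4: C, bond orders sum to 4 (valence 4) → 0 H
  atom 5: C, bond orders sum to 4 (valence 4) → 0 H
  atom 6: C, bond orders sum to 4 (valence 4) → 0 H
  atom 7: C, bond orders sum to 3 (valence 4) → 1 H
  atom 8: O, bond orders sum to 2 (valence 2) → 0 H
  atom 9: C, bond orders sum to 4 (valence 4) → 0 H
  atom 10: O, bond orders sum to 1 (valence 2) → 1 H
  atom 11: C, bond orders sum to 3 (valence 4) → 1 H
  atom 12: C, bond orders sum to 4 (valence 4) → 0 H
  atom 13: C, bond orders sum to 4 (valence 4) → 0 H
  atom 14: O, bond orders sum to 2 (valence 2) → 0 H
  atom 15: N, bond orders sum to 1 (valence 3) → 2 H
  atom 16: C, bond orders sum to 4 (valence 4) → 0 H
  atom 17: C, bond orders sum to 4 (valence 4) → 0 H
  atom 18: O, bond orders sum to 2 (valence 2) → 0 H
  atom 19: C, bond orders sum to 1 (valence 4) → 3 H
  atom 20: C with explicit H count 0
  atom 21: C, bond orders sum to 3 (valence 4) → 1 H
  atom 22: O, bond orders sum to 2 (valence 2) → 0 H
  atom 23: C, bond orders sum to 1 (valence 4) → 3 H
Totals → C:15, H:14, N:2, O:6.
In Hill order: C15H14N2O6.

C15H14N2O6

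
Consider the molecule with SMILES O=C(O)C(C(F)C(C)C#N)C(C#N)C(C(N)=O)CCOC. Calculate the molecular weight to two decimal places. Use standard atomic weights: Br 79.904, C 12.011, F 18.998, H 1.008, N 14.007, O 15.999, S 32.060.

First, the molecular formula is C13H18FN3O4 (counting implicit H from valence).
  C: 13 × 12.011 = 156.143
  F: 1 × 18.998 = 18.998
  H: 18 × 1.008 = 18.144
  N: 3 × 14.007 = 42.021
  O: 4 × 15.999 = 63.996
Sum: 13×12.011 + 1×18.998 + 18×1.008 + 3×14.007 + 4×15.999 = 299.302 → 299.30 g/mol.

299.30 g/mol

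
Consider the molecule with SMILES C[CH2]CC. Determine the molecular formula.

Walk through each heavy atom and fill implicit hydrogens from standard valence (C 4, N 3, O 2, S 2, halogen 1):
  atom 1: C, bond orders sum to 1 (valence 4) → 3 H
  atom 2: C with explicit H count 2
  atom 3: C, bond orders sum to 2 (valence 4) → 2 H
  atom 4: C, bond orders sum to 1 (valence 4) → 3 H
Totals → C:4, H:10.

C4H10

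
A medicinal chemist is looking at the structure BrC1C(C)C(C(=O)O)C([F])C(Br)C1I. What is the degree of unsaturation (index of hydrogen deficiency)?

2

Molecular formula: C8H10Br2FIO2.
DoU = (2C + 2 + N − H − X) / 2, where X is the halogen count and O/S are ignored.
    = (2·8 + 2 + 0 − 10 − 4) / 2 = 4 / 2 = 2.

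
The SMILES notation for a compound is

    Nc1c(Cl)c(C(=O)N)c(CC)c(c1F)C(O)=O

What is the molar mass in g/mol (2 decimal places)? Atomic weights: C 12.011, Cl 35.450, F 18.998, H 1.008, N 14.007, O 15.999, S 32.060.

260.65 g/mol

First, the molecular formula is C10H10ClFN2O3 (counting implicit H from valence).
  C: 10 × 12.011 = 120.110
  Cl: 1 × 35.450 = 35.450
  F: 1 × 18.998 = 18.998
  H: 10 × 1.008 = 10.080
  N: 2 × 14.007 = 28.014
  O: 3 × 15.999 = 47.997
Sum: 10×12.011 + 1×35.450 + 1×18.998 + 10×1.008 + 2×14.007 + 3×15.999 = 260.649 → 260.65 g/mol.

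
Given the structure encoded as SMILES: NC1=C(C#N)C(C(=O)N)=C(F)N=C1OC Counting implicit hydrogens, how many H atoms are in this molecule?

Walk through each heavy atom and fill implicit hydrogens from standard valence (C 4, N 3, O 2, S 2, halogen 1):
  atom 1: N, bond orders sum to 1 (valence 3) → 2 H
  atom 2: C, bond orders sum to 4 (valence 4) → 0 H
  atom 3: C, bond orders sum to 4 (valence 4) → 0 H
  atom 4: C, bond orders sum to 4 (valence 4) → 0 H
  atom 5: N, bond orders sum to 3 (valence 3) → 0 H
  atom 6: C, bond orders sum to 4 (valence 4) → 0 H
  atom 7: C, bond orders sum to 4 (valence 4) → 0 H
  atom 8: O, bond orders sum to 2 (valence 2) → 0 H
  atom 9: N, bond orders sum to 1 (valence 3) → 2 H
  atom 10: C, bond orders sum to 4 (valence 4) → 0 H
  atom 11: F (halogen, monovalent) → 0 H
  atom 12: N, bond orders sum to 3 (valence 3) → 0 H
  atom 13: C, bond orders sum to 4 (valence 4) → 0 H
  atom 14: O, bond orders sum to 2 (valence 2) → 0 H
  atom 15: C, bond orders sum to 1 (valence 4) → 3 H
Total hydrogens: 7.

7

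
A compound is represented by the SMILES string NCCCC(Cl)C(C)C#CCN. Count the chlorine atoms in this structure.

1

Scan the SMILES for Cl atoms (remember two-letter symbols like Cl and Br are single atoms).
Chlorine count: 1.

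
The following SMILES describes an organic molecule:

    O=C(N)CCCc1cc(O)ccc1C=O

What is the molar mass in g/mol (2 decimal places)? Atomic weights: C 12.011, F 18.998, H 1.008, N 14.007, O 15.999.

First, the molecular formula is C11H13NO3 (counting implicit H from valence).
  C: 11 × 12.011 = 132.121
  H: 13 × 1.008 = 13.104
  N: 1 × 14.007 = 14.007
  O: 3 × 15.999 = 47.997
Sum: 11×12.011 + 13×1.008 + 1×14.007 + 3×15.999 = 207.229 → 207.23 g/mol.

207.23 g/mol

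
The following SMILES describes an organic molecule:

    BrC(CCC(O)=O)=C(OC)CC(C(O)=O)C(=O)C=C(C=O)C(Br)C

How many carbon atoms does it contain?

15

Count every carbon token in the SMILES (each C, including those in ring-closure positions and inside branches).
Carbon count: 15.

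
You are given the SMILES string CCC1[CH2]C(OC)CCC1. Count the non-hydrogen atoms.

Every atom symbol written in the SMILES (organic subset) is one heavy atom; implicit H are not written.
Heavy atoms by element → C:9, O:1.
Total: 10.

10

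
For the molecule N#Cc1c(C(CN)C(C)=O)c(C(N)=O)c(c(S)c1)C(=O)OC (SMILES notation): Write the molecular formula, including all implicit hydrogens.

C14H15N3O4S

Walk through each heavy atom and fill implicit hydrogens from standard valence (C 4, N 3, O 2, S 2, halogen 1); for lowercase aromatic atoms, an aromatic c carries 1 H when it has two neighbours and 0 H with three, and aromatic n carries 0 H:
  atom 1: N, bond orders sum to 3 (valence 3) → 0 H
  atom 2: C, bond orders sum to 4 (valence 4) → 0 H
  atom 3: aromatic c, 3 neighbours → 0 H
  atom 4: aromatic c, 3 neighbours → 0 H
  atom 5: C, bond orders sum to 3 (valence 4) → 1 H
  atom 6: C, bond orders sum to 2 (valence 4) → 2 H
  atom 7: N, bond orders sum to 1 (valence 3) → 2 H
  atom 8: C, bond orders sum to 4 (valence 4) → 0 H
  atom 9: C, bond orders sum to 1 (valence 4) → 3 H
  atom 10: O, bond orders sum to 2 (valence 2) → 0 H
  atom 11: aromatic c, 3 neighbours → 0 H
  atom 12: C, bond orders sum to 4 (valence 4) → 0 H
  atom 13: N, bond orders sum to 1 (valence 3) → 2 H
  atom 14: O, bond orders sum to 2 (valence 2) → 0 H
  atom 15: aromatic c, 3 neighbours → 0 H
  atom 16: aromatic c, 3 neighbours → 0 H
  atom 17: S, bond orders sum to 1 (valence 2) → 1 H
  atom 18: aromatic c, 2 neighbours → 1 H
  atom 19: C, bond orders sum to 4 (valence 4) → 0 H
  atom 20: O, bond orders sum to 2 (valence 2) → 0 H
  atom 21: O, bond orders sum to 2 (valence 2) → 0 H
  atom 22: C, bond orders sum to 1 (valence 4) → 3 H
Totals → C:14, H:15, N:3, O:4, S:1.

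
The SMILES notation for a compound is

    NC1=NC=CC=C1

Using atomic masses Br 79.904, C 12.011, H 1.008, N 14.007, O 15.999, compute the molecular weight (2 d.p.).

First, the molecular formula is C5H6N2 (counting implicit H from valence).
  C: 5 × 12.011 = 60.055
  H: 6 × 1.008 = 6.048
  N: 2 × 14.007 = 28.014
Sum: 5×12.011 + 6×1.008 + 2×14.007 = 94.117 → 94.12 g/mol.

94.12 g/mol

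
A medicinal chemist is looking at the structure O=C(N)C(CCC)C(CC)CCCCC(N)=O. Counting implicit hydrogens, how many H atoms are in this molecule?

26

Walk through each heavy atom and fill implicit hydrogens from standard valence (C 4, N 3, O 2, S 2, halogen 1):
  atom 1: O, bond orders sum to 2 (valence 2) → 0 H
  atom 2: C, bond orders sum to 4 (valence 4) → 0 H
  atom 3: N, bond orders sum to 1 (valence 3) → 2 H
  atom 4: C, bond orders sum to 3 (valence 4) → 1 H
  atom 5: C, bond orders sum to 2 (valence 4) → 2 H
  atom 6: C, bond orders sum to 2 (valence 4) → 2 H
  atom 7: C, bond orders sum to 1 (valence 4) → 3 H
  atom 8: C, bond orders sum to 3 (valence 4) → 1 H
  atom 9: C, bond orders sum to 2 (valence 4) → 2 H
  atom 10: C, bond orders sum to 1 (valence 4) → 3 H
  atom 11: C, bond orders sum to 2 (valence 4) → 2 H
  atom 12: C, bond orders sum to 2 (valence 4) → 2 H
  atom 13: C, bond orders sum to 2 (valence 4) → 2 H
  atom 14: C, bond orders sum to 2 (valence 4) → 2 H
  atom 15: C, bond orders sum to 4 (valence 4) → 0 H
  atom 16: N, bond orders sum to 1 (valence 3) → 2 H
  atom 17: O, bond orders sum to 2 (valence 2) → 0 H
Total hydrogens: 26.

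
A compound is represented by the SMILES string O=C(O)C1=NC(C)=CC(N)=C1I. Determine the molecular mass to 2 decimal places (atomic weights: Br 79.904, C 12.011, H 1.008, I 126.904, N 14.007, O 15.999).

First, the molecular formula is C7H7IN2O2 (counting implicit H from valence).
  C: 7 × 12.011 = 84.077
  H: 7 × 1.008 = 7.056
  I: 1 × 126.904 = 126.904
  N: 2 × 14.007 = 28.014
  O: 2 × 15.999 = 31.998
Sum: 7×12.011 + 7×1.008 + 1×126.904 + 2×14.007 + 2×15.999 = 278.049 → 278.05 g/mol.

278.05 g/mol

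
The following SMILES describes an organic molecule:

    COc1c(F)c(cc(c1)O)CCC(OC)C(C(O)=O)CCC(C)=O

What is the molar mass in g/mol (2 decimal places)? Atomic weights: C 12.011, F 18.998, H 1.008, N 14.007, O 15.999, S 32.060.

342.36 g/mol

First, the molecular formula is C17H23FO6 (counting implicit H from valence).
  C: 17 × 12.011 = 204.187
  F: 1 × 18.998 = 18.998
  H: 23 × 1.008 = 23.184
  O: 6 × 15.999 = 95.994
Sum: 17×12.011 + 1×18.998 + 23×1.008 + 6×15.999 = 342.363 → 342.36 g/mol.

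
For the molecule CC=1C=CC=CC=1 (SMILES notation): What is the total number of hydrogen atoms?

8

Walk through each heavy atom and fill implicit hydrogens from standard valence (C 4, N 3, O 2, S 2, halogen 1):
  atom 1: C, bond orders sum to 1 (valence 4) → 3 H
  atom 2: C, bond orders sum to 4 (valence 4) → 0 H
  atom 3: C, bond orders sum to 3 (valence 4) → 1 H
  atom 4: C, bond orders sum to 3 (valence 4) → 1 H
  atom 5: C, bond orders sum to 3 (valence 4) → 1 H
  atom 6: C, bond orders sum to 3 (valence 4) → 1 H
  atom 7: C, bond orders sum to 3 (valence 4) → 1 H
Total hydrogens: 8.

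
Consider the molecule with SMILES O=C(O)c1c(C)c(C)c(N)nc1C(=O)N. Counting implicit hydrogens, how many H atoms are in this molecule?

11

Walk through each heavy atom and fill implicit hydrogens from standard valence (C 4, N 3, O 2, S 2, halogen 1); for lowercase aromatic atoms, an aromatic c carries 1 H when it has two neighbours and 0 H with three, and aromatic n carries 0 H:
  atom 1: O, bond orders sum to 2 (valence 2) → 0 H
  atom 2: C, bond orders sum to 4 (valence 4) → 0 H
  atom 3: O, bond orders sum to 1 (valence 2) → 1 H
  atom 4: aromatic c, 3 neighbours → 0 H
  atom 5: aromatic c, 3 neighbours → 0 H
  atom 6: C, bond orders sum to 1 (valence 4) → 3 H
  atom 7: aromatic c, 3 neighbours → 0 H
  atom 8: C, bond orders sum to 1 (valence 4) → 3 H
  atom 9: aromatic c, 3 neighbours → 0 H
  atom 10: N, bond orders sum to 1 (valence 3) → 2 H
  atom 11: aromatic n, 2 neighbours → 0 H
  atom 12: aromatic c, 3 neighbours → 0 H
  atom 13: C, bond orders sum to 4 (valence 4) → 0 H
  atom 14: O, bond orders sum to 2 (valence 2) → 0 H
  atom 15: N, bond orders sum to 1 (valence 3) → 2 H
Total hydrogens: 11.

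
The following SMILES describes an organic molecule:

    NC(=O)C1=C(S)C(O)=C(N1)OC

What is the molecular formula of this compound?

C6H8N2O3S

Walk through each heavy atom and fill implicit hydrogens from standard valence (C 4, N 3, O 2, S 2, halogen 1):
  atom 1: N, bond orders sum to 1 (valence 3) → 2 H
  atom 2: C, bond orders sum to 4 (valence 4) → 0 H
  atom 3: O, bond orders sum to 2 (valence 2) → 0 H
  atom 4: C, bond orders sum to 4 (valence 4) → 0 H
  atom 5: C, bond orders sum to 4 (valence 4) → 0 H
  atom 6: S, bond orders sum to 1 (valence 2) → 1 H
  atom 7: C, bond orders sum to 4 (valence 4) → 0 H
  atom 8: O, bond orders sum to 1 (valence 2) → 1 H
  atom 9: C, bond orders sum to 4 (valence 4) → 0 H
  atom 10: N, bond orders sum to 2 (valence 3) → 1 H
  atom 11: O, bond orders sum to 2 (valence 2) → 0 H
  atom 12: C, bond orders sum to 1 (valence 4) → 3 H
Totals → C:6, H:8, N:2, O:3, S:1.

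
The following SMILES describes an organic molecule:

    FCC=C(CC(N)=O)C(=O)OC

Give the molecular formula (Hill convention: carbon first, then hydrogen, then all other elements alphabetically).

C7H10FNO3

Walk through each heavy atom and fill implicit hydrogens from standard valence (C 4, N 3, O 2, S 2, halogen 1):
  atom 1: F (halogen, monovalent) → 0 H
  atom 2: C, bond orders sum to 2 (valence 4) → 2 H
  atom 3: C, bond orders sum to 3 (valence 4) → 1 H
  atom 4: C, bond orders sum to 4 (valence 4) → 0 H
  atom 5: C, bond orders sum to 2 (valence 4) → 2 H
  atom 6: C, bond orders sum to 4 (valence 4) → 0 H
  atom 7: N, bond orders sum to 1 (valence 3) → 2 H
  atom 8: O, bond orders sum to 2 (valence 2) → 0 H
  atom 9: C, bond orders sum to 4 (valence 4) → 0 H
  atom 10: O, bond orders sum to 2 (valence 2) → 0 H
  atom 11: O, bond orders sum to 2 (valence 2) → 0 H
  atom 12: C, bond orders sum to 1 (valence 4) → 3 H
Totals → C:7, H:10, F:1, N:1, O:3.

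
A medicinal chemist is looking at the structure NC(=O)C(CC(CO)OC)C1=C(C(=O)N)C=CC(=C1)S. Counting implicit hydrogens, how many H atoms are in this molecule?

18

Walk through each heavy atom and fill implicit hydrogens from standard valence (C 4, N 3, O 2, S 2, halogen 1):
  atom 1: N, bond orders sum to 1 (valence 3) → 2 H
  atom 2: C, bond orders sum to 4 (valence 4) → 0 H
  atom 3: O, bond orders sum to 2 (valence 2) → 0 H
  atom 4: C, bond orders sum to 3 (valence 4) → 1 H
  atom 5: C, bond orders sum to 2 (valence 4) → 2 H
  atom 6: C, bond orders sum to 3 (valence 4) → 1 H
  atom 7: C, bond orders sum to 2 (valence 4) → 2 H
  atom 8: O, bond orders sum to 1 (valence 2) → 1 H
  atom 9: O, bond orders sum to 2 (valence 2) → 0 H
  atom 10: C, bond orders sum to 1 (valence 4) → 3 H
  atom 11: C, bond orders sum to 4 (valence 4) → 0 H
  atom 12: C, bond orders sum to 4 (valence 4) → 0 H
  atom 13: C, bond orders sum to 4 (valence 4) → 0 H
  atom 14: O, bond orders sum to 2 (valence 2) → 0 H
  atom 15: N, bond orders sum to 1 (valence 3) → 2 H
  atom 16: C, bond orders sum to 3 (valence 4) → 1 H
  atom 17: C, bond orders sum to 3 (valence 4) → 1 H
  atom 18: C, bond orders sum to 4 (valence 4) → 0 H
  atom 19: C, bond orders sum to 3 (valence 4) → 1 H
  atom 20: S, bond orders sum to 1 (valence 2) → 1 H
Total hydrogens: 18.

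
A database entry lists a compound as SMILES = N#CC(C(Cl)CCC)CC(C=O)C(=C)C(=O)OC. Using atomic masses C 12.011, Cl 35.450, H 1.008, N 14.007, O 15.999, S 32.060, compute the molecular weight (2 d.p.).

First, the molecular formula is C13H18ClNO3 (counting implicit H from valence).
  C: 13 × 12.011 = 156.143
  Cl: 1 × 35.450 = 35.450
  H: 18 × 1.008 = 18.144
  N: 1 × 14.007 = 14.007
  O: 3 × 15.999 = 47.997
Sum: 13×12.011 + 1×35.450 + 18×1.008 + 1×14.007 + 3×15.999 = 271.741 → 271.74 g/mol.

271.74 g/mol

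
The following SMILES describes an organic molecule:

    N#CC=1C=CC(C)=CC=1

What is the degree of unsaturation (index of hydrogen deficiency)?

6

Degree of unsaturation = (number of rings) + (number of π bonds).
Ring closures in the SMILES: 1.
π bonds: 3 double bonds (each 1 DoU), 1 triple bond (each 2 DoU) → 5 DoU from unsaturation.
Total DoU = 1 + 5 = 6.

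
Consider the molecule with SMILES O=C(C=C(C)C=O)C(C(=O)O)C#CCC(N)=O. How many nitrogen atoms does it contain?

Scan the SMILES for N atoms (remember two-letter symbols like Cl and Br are single atoms).
Nitrogen count: 1.

1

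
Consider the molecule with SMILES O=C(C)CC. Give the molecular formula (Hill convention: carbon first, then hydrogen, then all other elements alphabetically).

C4H8O

Walk through each heavy atom and fill implicit hydrogens from standard valence (C 4, N 3, O 2, S 2, halogen 1):
  atom 1: O, bond orders sum to 2 (valence 2) → 0 H
  atom 2: C, bond orders sum to 4 (valence 4) → 0 H
  atom 3: C, bond orders sum to 1 (valence 4) → 3 H
  atom 4: C, bond orders sum to 2 (valence 4) → 2 H
  atom 5: C, bond orders sum to 1 (valence 4) → 3 H
Totals → C:4, H:8, O:1.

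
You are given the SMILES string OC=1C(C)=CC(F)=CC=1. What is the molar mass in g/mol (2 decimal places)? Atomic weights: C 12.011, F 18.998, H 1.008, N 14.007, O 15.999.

First, the molecular formula is C7H7FO (counting implicit H from valence).
  C: 7 × 12.011 = 84.077
  F: 1 × 18.998 = 18.998
  H: 7 × 1.008 = 7.056
  O: 1 × 15.999 = 15.999
Sum: 7×12.011 + 1×18.998 + 7×1.008 + 1×15.999 = 126.130 → 126.13 g/mol.

126.13 g/mol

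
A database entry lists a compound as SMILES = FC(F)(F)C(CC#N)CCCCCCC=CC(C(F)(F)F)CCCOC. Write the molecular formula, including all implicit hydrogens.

Walk through each heavy atom and fill implicit hydrogens from standard valence (C 4, N 3, O 2, S 2, halogen 1):
  atom 1: F (halogen, monovalent) → 0 H
  atom 2: C, bond orders sum to 4 (valence 4) → 0 H
  atom 3: F (halogen, monovalent) → 0 H
  atom 4: F (halogen, monovalent) → 0 H
  atom 5: C, bond orders sum to 3 (valence 4) → 1 H
  atom 6: C, bond orders sum to 2 (valence 4) → 2 H
  atom 7: C, bond orders sum to 4 (valence 4) → 0 H
  atom 8: N, bond orders sum to 3 (valence 3) → 0 H
  atom 9: C, bond orders sum to 2 (valence 4) → 2 H
  atom 10: C, bond orders sum to 2 (valence 4) → 2 H
  atom 11: C, bond orders sum to 2 (valence 4) → 2 H
  atom 12: C, bond orders sum to 2 (valence 4) → 2 H
  atom 13: C, bond orders sum to 2 (valence 4) → 2 H
  atom 14: C, bond orders sum to 2 (valence 4) → 2 H
  atom 15: C, bond orders sum to 3 (valence 4) → 1 H
  atom 16: C, bond orders sum to 3 (valence 4) → 1 H
  atom 17: C, bond orders sum to 3 (valence 4) → 1 H
  atom 18: C, bond orders sum to 4 (valence 4) → 0 H
  atom 19: F (halogen, monovalent) → 0 H
  atom 20: F (halogen, monovalent) → 0 H
  atom 21: F (halogen, monovalent) → 0 H
  atom 22: C, bond orders sum to 2 (valence 4) → 2 H
  atom 23: C, bond orders sum to 2 (valence 4) → 2 H
  atom 24: C, bond orders sum to 2 (valence 4) → 2 H
  atom 25: O, bond orders sum to 2 (valence 2) → 0 H
  atom 26: C, bond orders sum to 1 (valence 4) → 3 H
Totals → C:18, H:27, F:6, N:1, O:1.

C18H27F6NO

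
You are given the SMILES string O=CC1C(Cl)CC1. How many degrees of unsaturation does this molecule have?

2

Molecular formula: C5H7ClO.
DoU = (2C + 2 + N − H − X) / 2, where X is the halogen count and O/S are ignored.
    = (2·5 + 2 + 0 − 7 − 1) / 2 = 4 / 2 = 2.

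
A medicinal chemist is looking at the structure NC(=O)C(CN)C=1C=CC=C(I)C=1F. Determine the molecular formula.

Walk through each heavy atom and fill implicit hydrogens from standard valence (C 4, N 3, O 2, S 2, halogen 1):
  atom 1: N, bond orders sum to 1 (valence 3) → 2 H
  atom 2: C, bond orders sum to 4 (valence 4) → 0 H
  atom 3: O, bond orders sum to 2 (valence 2) → 0 H
  atom 4: C, bond orders sum to 3 (valence 4) → 1 H
  atom 5: C, bond orders sum to 2 (valence 4) → 2 H
  atom 6: N, bond orders sum to 1 (valence 3) → 2 H
  atom 7: C, bond orders sum to 4 (valence 4) → 0 H
  atom 8: C, bond orders sum to 3 (valence 4) → 1 H
  atom 9: C, bond orders sum to 3 (valence 4) → 1 H
  atom 10: C, bond orders sum to 3 (valence 4) → 1 H
  atom 11: C, bond orders sum to 4 (valence 4) → 0 H
  atom 12: I (halogen, monovalent) → 0 H
  atom 13: C, bond orders sum to 4 (valence 4) → 0 H
  atom 14: F (halogen, monovalent) → 0 H
Totals → C:9, H:10, F:1, I:1, N:2, O:1.
In Hill order: C9H10FIN2O.

C9H10FIN2O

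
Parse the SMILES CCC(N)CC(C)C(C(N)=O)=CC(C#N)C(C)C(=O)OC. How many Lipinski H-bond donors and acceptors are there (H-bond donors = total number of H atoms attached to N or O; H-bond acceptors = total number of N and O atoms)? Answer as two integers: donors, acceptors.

Donors: find every N or O and count the H atoms it carries.
  atom 4 (N): bond orders sum to 1 → 2 H
  atom 10 (N): bond orders sum to 1 → 2 H
  atom 11 (O): bond orders sum to 2 → 0 H
  atom 15 (N): bond orders sum to 3 → 0 H
  atom 19 (O): bond orders sum to 2 → 0 H
  atom 20 (O): bond orders sum to 2 → 0 H
Lipinski HBD = 4.
Acceptors: N atoms = 3, O atoms = 3 → HBA = 6.

4, 6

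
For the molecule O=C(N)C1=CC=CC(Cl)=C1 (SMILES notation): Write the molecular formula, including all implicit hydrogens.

C7H6ClNO

Walk through each heavy atom and fill implicit hydrogens from standard valence (C 4, N 3, O 2, S 2, halogen 1):
  atom 1: O, bond orders sum to 2 (valence 2) → 0 H
  atom 2: C, bond orders sum to 4 (valence 4) → 0 H
  atom 3: N, bond orders sum to 1 (valence 3) → 2 H
  atom 4: C, bond orders sum to 4 (valence 4) → 0 H
  atom 5: C, bond orders sum to 3 (valence 4) → 1 H
  atom 6: C, bond orders sum to 3 (valence 4) → 1 H
  atom 7: C, bond orders sum to 3 (valence 4) → 1 H
  atom 8: C, bond orders sum to 4 (valence 4) → 0 H
  atom 9: Cl (halogen, monovalent) → 0 H
  atom 10: C, bond orders sum to 3 (valence 4) → 1 H
Totals → C:7, H:6, Cl:1, N:1, O:1.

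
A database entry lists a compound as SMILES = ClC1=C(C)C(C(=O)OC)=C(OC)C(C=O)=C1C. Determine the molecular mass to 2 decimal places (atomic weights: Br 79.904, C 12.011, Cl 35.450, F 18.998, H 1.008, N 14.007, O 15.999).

256.68 g/mol

First, the molecular formula is C12H13ClO4 (counting implicit H from valence).
  C: 12 × 12.011 = 144.132
  Cl: 1 × 35.450 = 35.450
  H: 13 × 1.008 = 13.104
  O: 4 × 15.999 = 63.996
Sum: 12×12.011 + 1×35.450 + 13×1.008 + 4×15.999 = 256.682 → 256.68 g/mol.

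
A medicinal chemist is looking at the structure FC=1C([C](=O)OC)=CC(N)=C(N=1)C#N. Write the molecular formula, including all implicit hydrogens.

C8H6FN3O2

Walk through each heavy atom and fill implicit hydrogens from standard valence (C 4, N 3, O 2, S 2, halogen 1):
  atom 1: F (halogen, monovalent) → 0 H
  atom 2: C, bond orders sum to 4 (valence 4) → 0 H
  atom 3: C, bond orders sum to 4 (valence 4) → 0 H
  atom 4: C with explicit H count 0
  atom 5: O, bond orders sum to 2 (valence 2) → 0 H
  atom 6: O, bond orders sum to 2 (valence 2) → 0 H
  atom 7: C, bond orders sum to 1 (valence 4) → 3 H
  atom 8: C, bond orders sum to 3 (valence 4) → 1 H
  atom 9: C, bond orders sum to 4 (valence 4) → 0 H
  atom 10: N, bond orders sum to 1 (valence 3) → 2 H
  atom 11: C, bond orders sum to 4 (valence 4) → 0 H
  atom 12: N, bond orders sum to 3 (valence 3) → 0 H
  atom 13: C, bond orders sum to 4 (valence 4) → 0 H
  atom 14: N, bond orders sum to 3 (valence 3) → 0 H
Totals → C:8, H:6, F:1, N:3, O:2.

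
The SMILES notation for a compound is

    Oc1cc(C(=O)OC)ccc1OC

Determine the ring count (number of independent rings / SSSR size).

1

In SMILES, each pair of matching ring-closure digits denotes one ring-closing bond; the number of such bonds equals the number of independent rings.
Ring-closure bonds here: 1.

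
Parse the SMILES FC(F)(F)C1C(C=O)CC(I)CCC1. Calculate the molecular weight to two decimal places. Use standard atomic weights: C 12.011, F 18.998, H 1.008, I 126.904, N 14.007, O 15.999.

320.09 g/mol

First, the molecular formula is C9H12F3IO (counting implicit H from valence).
  C: 9 × 12.011 = 108.099
  F: 3 × 18.998 = 56.994
  H: 12 × 1.008 = 12.096
  I: 1 × 126.904 = 126.904
  O: 1 × 15.999 = 15.999
Sum: 9×12.011 + 3×18.998 + 12×1.008 + 1×126.904 + 1×15.999 = 320.092 → 320.09 g/mol.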